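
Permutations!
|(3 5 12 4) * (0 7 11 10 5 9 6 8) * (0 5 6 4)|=24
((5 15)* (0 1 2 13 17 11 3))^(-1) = ((0 1 2 13 17 11 3)(5 15))^(-1) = (0 3 11 17 13 2 1)(5 15)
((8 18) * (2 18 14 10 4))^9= (2 14)(4 8)(10 18)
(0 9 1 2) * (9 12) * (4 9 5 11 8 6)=(0 12 5 11 8 6 4 9 1 2)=[12, 2, 0, 3, 9, 11, 4, 7, 6, 1, 10, 8, 5]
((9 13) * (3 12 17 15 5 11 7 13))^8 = ((3 12 17 15 5 11 7 13 9))^8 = (3 9 13 7 11 5 15 17 12)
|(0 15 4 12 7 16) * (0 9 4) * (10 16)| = |(0 15)(4 12 7 10 16 9)| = 6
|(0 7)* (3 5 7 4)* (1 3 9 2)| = |(0 4 9 2 1 3 5 7)| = 8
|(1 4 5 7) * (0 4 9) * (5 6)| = |(0 4 6 5 7 1 9)| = 7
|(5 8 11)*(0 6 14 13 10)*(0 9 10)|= |(0 6 14 13)(5 8 11)(9 10)|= 12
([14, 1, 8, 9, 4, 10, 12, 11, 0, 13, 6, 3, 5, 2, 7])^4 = [3, 1, 7, 8, 4, 5, 6, 13, 11, 0, 10, 2, 12, 14, 9]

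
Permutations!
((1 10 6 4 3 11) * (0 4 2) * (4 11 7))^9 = (0 10)(1 2)(6 11) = ((0 11 1 10 6 2)(3 7 4))^9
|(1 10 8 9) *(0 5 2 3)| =|(0 5 2 3)(1 10 8 9)| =4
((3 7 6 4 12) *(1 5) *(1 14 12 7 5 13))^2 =(3 14)(4 6 7)(5 12)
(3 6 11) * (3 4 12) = (3 6 11 4 12) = [0, 1, 2, 6, 12, 5, 11, 7, 8, 9, 10, 4, 3]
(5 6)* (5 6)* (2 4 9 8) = (2 4 9 8) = [0, 1, 4, 3, 9, 5, 6, 7, 2, 8]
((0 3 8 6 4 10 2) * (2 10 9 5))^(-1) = ((10)(0 3 8 6 4 9 5 2))^(-1) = (10)(0 2 5 9 4 6 8 3)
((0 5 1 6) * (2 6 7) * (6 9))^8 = (0 5 1 7 2 9 6)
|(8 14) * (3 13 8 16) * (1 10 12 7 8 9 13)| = |(1 10 12 7 8 14 16 3)(9 13)| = 8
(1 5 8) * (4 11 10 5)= (1 4 11 10 5 8)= [0, 4, 2, 3, 11, 8, 6, 7, 1, 9, 5, 10]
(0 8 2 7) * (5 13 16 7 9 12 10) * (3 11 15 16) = [8, 1, 9, 11, 4, 13, 6, 0, 2, 12, 5, 15, 10, 3, 14, 16, 7] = (0 8 2 9 12 10 5 13 3 11 15 16 7)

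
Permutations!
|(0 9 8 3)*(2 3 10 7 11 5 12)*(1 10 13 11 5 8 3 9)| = |(0 1 10 7 5 12 2 9 3)(8 13 11)| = 9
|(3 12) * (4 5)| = 2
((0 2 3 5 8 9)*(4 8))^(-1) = (0 9 8 4 5 3 2)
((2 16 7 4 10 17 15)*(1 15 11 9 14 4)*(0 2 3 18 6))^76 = ((0 2 16 7 1 15 3 18 6)(4 10 17 11 9 14))^76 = (0 1 6 7 18 16 3 2 15)(4 9 17)(10 14 11)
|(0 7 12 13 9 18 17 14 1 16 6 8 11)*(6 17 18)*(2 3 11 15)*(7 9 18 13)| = |(0 9 6 8 15 2 3 11)(1 16 17 14)(7 12)(13 18)| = 8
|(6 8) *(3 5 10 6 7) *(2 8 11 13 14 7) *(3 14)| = 6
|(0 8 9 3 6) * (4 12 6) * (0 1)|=|(0 8 9 3 4 12 6 1)|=8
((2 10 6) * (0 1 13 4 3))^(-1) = ((0 1 13 4 3)(2 10 6))^(-1) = (0 3 4 13 1)(2 6 10)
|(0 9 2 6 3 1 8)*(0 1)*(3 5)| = |(0 9 2 6 5 3)(1 8)| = 6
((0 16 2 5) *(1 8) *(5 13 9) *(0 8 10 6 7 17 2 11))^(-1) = (0 11 16)(1 8 5 9 13 2 17 7 6 10)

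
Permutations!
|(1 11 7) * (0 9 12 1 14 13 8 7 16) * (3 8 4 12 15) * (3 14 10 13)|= |(0 9 15 14 3 8 7 10 13 4 12 1 11 16)|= 14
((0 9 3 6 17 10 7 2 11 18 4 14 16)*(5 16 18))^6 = ((0 9 3 6 17 10 7 2 11 5 16)(4 14 18))^6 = (18)(0 7 9 2 3 11 6 5 17 16 10)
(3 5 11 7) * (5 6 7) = (3 6 7)(5 11) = [0, 1, 2, 6, 4, 11, 7, 3, 8, 9, 10, 5]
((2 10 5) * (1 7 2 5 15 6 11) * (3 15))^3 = (1 10 6 7 3 11 2 15)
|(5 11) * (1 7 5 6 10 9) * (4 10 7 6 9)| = 6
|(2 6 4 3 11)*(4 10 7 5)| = 8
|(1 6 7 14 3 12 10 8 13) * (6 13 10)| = |(1 13)(3 12 6 7 14)(8 10)| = 10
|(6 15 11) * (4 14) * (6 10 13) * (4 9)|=15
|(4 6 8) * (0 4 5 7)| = 6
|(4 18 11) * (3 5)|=6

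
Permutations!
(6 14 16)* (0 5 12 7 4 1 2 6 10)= (0 5 12 7 4 1 2 6 14 16 10)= [5, 2, 6, 3, 1, 12, 14, 4, 8, 9, 0, 11, 7, 13, 16, 15, 10]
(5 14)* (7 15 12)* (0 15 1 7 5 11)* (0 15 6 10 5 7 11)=(0 6 10 5 14)(1 11 15 12 7)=[6, 11, 2, 3, 4, 14, 10, 1, 8, 9, 5, 15, 7, 13, 0, 12]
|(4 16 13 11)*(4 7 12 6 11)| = 12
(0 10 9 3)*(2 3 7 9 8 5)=(0 10 8 5 2 3)(7 9)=[10, 1, 3, 0, 4, 2, 6, 9, 5, 7, 8]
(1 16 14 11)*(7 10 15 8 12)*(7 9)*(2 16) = (1 2 16 14 11)(7 10 15 8 12 9) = [0, 2, 16, 3, 4, 5, 6, 10, 12, 7, 15, 1, 9, 13, 11, 8, 14]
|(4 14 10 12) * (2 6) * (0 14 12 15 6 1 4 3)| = 10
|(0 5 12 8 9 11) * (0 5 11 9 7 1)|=|(0 11 5 12 8 7 1)|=7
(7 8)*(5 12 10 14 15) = (5 12 10 14 15)(7 8) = [0, 1, 2, 3, 4, 12, 6, 8, 7, 9, 14, 11, 10, 13, 15, 5]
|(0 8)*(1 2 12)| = 6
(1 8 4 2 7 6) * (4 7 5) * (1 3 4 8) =(2 5 8 7 6 3 4) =[0, 1, 5, 4, 2, 8, 3, 6, 7]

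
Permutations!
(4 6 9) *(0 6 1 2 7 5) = [6, 2, 7, 3, 1, 0, 9, 5, 8, 4] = (0 6 9 4 1 2 7 5)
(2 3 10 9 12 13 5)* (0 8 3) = (0 8 3 10 9 12 13 5 2) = [8, 1, 0, 10, 4, 2, 6, 7, 3, 12, 9, 11, 13, 5]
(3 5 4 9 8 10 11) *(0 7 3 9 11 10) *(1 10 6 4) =(0 7 3 5 1 10 6 4 11 9 8) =[7, 10, 2, 5, 11, 1, 4, 3, 0, 8, 6, 9]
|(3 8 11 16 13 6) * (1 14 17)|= 6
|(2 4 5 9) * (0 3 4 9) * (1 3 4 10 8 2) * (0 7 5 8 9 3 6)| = 18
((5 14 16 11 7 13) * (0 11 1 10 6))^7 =((0 11 7 13 5 14 16 1 10 6))^7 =(0 1 5 11 10 14 7 6 16 13)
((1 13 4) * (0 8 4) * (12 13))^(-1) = ((0 8 4 1 12 13))^(-1) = (0 13 12 1 4 8)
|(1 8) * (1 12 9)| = 4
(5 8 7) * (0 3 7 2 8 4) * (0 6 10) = (0 3 7 5 4 6 10)(2 8) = [3, 1, 8, 7, 6, 4, 10, 5, 2, 9, 0]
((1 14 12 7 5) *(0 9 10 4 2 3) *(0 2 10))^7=(0 9)(1 12 5 14 7)(2 3)(4 10)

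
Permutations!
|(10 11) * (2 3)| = 2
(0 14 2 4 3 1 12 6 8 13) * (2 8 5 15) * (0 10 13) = (0 14 8)(1 12 6 5 15 2 4 3)(10 13) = [14, 12, 4, 1, 3, 15, 5, 7, 0, 9, 13, 11, 6, 10, 8, 2]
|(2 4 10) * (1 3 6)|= |(1 3 6)(2 4 10)|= 3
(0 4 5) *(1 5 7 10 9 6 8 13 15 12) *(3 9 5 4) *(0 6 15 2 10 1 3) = (1 4 7)(2 10 5 6 8 13)(3 9 15 12) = [0, 4, 10, 9, 7, 6, 8, 1, 13, 15, 5, 11, 3, 2, 14, 12]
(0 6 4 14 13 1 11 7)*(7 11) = (0 6 4 14 13 1 7) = [6, 7, 2, 3, 14, 5, 4, 0, 8, 9, 10, 11, 12, 1, 13]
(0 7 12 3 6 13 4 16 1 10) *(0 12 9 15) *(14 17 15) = (0 7 9 14 17 15)(1 10 12 3 6 13 4 16) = [7, 10, 2, 6, 16, 5, 13, 9, 8, 14, 12, 11, 3, 4, 17, 0, 1, 15]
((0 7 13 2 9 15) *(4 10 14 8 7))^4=(0 8 9 10 13)(2 4 7 15 14)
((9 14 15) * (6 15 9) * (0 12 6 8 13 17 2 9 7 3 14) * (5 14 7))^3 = ((0 12 6 15 8 13 17 2 9)(3 7)(5 14))^3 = (0 15 17)(2 12 8)(3 7)(5 14)(6 13 9)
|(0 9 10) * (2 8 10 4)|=6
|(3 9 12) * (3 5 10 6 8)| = |(3 9 12 5 10 6 8)| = 7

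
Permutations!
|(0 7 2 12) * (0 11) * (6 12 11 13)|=12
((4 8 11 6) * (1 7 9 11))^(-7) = (11) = ((1 7 9 11 6 4 8))^(-7)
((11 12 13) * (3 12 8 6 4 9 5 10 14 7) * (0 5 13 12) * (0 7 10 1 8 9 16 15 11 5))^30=(16)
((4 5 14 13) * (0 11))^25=((0 11)(4 5 14 13))^25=(0 11)(4 5 14 13)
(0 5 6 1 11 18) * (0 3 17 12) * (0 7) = (0 5 6 1 11 18 3 17 12 7) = [5, 11, 2, 17, 4, 6, 1, 0, 8, 9, 10, 18, 7, 13, 14, 15, 16, 12, 3]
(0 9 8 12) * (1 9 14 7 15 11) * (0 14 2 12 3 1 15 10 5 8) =(0 2 12 14 7 10 5 8 3 1 9)(11 15) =[2, 9, 12, 1, 4, 8, 6, 10, 3, 0, 5, 15, 14, 13, 7, 11]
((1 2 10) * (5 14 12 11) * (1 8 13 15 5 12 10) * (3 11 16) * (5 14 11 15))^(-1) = ((1 2)(3 15 14 10 8 13 5 11 12 16))^(-1) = (1 2)(3 16 12 11 5 13 8 10 14 15)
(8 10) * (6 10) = (6 10 8) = [0, 1, 2, 3, 4, 5, 10, 7, 6, 9, 8]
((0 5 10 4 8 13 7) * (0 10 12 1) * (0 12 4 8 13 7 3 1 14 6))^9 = (14)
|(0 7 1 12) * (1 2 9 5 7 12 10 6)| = |(0 12)(1 10 6)(2 9 5 7)| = 12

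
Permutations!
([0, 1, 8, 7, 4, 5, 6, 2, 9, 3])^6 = [0, 1, 8, 7, 4, 5, 6, 2, 9, 3]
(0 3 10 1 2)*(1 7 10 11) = (0 3 11 1 2)(7 10) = [3, 2, 0, 11, 4, 5, 6, 10, 8, 9, 7, 1]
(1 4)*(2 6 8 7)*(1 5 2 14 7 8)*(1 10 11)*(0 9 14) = (0 9 14 7)(1 4 5 2 6 10 11) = [9, 4, 6, 3, 5, 2, 10, 0, 8, 14, 11, 1, 12, 13, 7]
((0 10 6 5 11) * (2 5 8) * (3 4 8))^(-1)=(0 11 5 2 8 4 3 6 10)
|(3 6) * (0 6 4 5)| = 5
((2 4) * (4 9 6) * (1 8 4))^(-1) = (1 6 9 2 4 8)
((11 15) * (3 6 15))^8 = (15)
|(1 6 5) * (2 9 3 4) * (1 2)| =7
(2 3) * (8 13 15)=(2 3)(8 13 15)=[0, 1, 3, 2, 4, 5, 6, 7, 13, 9, 10, 11, 12, 15, 14, 8]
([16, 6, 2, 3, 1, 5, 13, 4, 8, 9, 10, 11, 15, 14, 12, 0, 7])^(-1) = (0 15 12 14 13 6 1 4 7 16)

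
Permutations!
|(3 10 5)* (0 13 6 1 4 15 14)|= 21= |(0 13 6 1 4 15 14)(3 10 5)|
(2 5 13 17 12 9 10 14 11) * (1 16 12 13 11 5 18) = (1 16 12 9 10 14 5 11 2 18)(13 17) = [0, 16, 18, 3, 4, 11, 6, 7, 8, 10, 14, 2, 9, 17, 5, 15, 12, 13, 1]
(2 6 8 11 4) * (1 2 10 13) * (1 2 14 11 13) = [0, 14, 6, 3, 10, 5, 8, 7, 13, 9, 1, 4, 12, 2, 11] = (1 14 11 4 10)(2 6 8 13)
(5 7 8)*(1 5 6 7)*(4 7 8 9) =(1 5)(4 7 9)(6 8) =[0, 5, 2, 3, 7, 1, 8, 9, 6, 4]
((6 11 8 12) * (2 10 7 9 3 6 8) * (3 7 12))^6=(2 11 6 3 8 12 10)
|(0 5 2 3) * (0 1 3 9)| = 4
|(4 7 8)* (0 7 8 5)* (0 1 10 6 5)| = |(0 7)(1 10 6 5)(4 8)| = 4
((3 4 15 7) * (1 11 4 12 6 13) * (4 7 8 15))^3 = (1 3 13 7 6 11 12)(8 15)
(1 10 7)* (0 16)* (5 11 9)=(0 16)(1 10 7)(5 11 9)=[16, 10, 2, 3, 4, 11, 6, 1, 8, 5, 7, 9, 12, 13, 14, 15, 0]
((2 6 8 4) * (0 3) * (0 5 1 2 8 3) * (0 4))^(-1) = (0 8 4)(1 5 3 6 2)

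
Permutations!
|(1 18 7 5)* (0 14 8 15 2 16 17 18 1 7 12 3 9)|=|(0 14 8 15 2 16 17 18 12 3 9)(5 7)|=22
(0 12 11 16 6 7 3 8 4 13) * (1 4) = (0 12 11 16 6 7 3 8 1 4 13) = [12, 4, 2, 8, 13, 5, 7, 3, 1, 9, 10, 16, 11, 0, 14, 15, 6]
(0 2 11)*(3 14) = (0 2 11)(3 14) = [2, 1, 11, 14, 4, 5, 6, 7, 8, 9, 10, 0, 12, 13, 3]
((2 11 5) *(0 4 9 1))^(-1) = ((0 4 9 1)(2 11 5))^(-1) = (0 1 9 4)(2 5 11)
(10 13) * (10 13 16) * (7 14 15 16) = (7 14 15 16 10) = [0, 1, 2, 3, 4, 5, 6, 14, 8, 9, 7, 11, 12, 13, 15, 16, 10]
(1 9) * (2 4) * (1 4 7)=[0, 9, 7, 3, 2, 5, 6, 1, 8, 4]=(1 9 4 2 7)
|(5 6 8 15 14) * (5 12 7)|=7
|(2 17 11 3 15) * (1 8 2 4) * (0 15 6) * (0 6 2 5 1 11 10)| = 24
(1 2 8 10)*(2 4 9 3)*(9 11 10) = (1 4 11 10)(2 8 9 3) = [0, 4, 8, 2, 11, 5, 6, 7, 9, 3, 1, 10]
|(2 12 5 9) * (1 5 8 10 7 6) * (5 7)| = |(1 7 6)(2 12 8 10 5 9)| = 6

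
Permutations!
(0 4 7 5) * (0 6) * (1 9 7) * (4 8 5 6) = (0 8 5 4 1 9 7 6) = [8, 9, 2, 3, 1, 4, 0, 6, 5, 7]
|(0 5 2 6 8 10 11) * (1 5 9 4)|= 10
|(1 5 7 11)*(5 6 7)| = 4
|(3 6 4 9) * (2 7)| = 4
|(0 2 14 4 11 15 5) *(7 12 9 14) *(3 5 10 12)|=35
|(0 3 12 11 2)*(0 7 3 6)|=10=|(0 6)(2 7 3 12 11)|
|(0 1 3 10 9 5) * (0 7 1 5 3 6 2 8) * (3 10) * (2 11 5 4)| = |(0 4 2 8)(1 6 11 5 7)(9 10)| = 20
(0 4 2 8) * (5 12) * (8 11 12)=(0 4 2 11 12 5 8)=[4, 1, 11, 3, 2, 8, 6, 7, 0, 9, 10, 12, 5]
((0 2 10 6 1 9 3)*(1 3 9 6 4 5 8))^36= (10)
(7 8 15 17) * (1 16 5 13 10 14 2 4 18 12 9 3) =(1 16 5 13 10 14 2 4 18 12 9 3)(7 8 15 17) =[0, 16, 4, 1, 18, 13, 6, 8, 15, 3, 14, 11, 9, 10, 2, 17, 5, 7, 12]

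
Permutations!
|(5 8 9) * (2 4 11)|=|(2 4 11)(5 8 9)|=3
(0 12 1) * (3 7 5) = (0 12 1)(3 7 5) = [12, 0, 2, 7, 4, 3, 6, 5, 8, 9, 10, 11, 1]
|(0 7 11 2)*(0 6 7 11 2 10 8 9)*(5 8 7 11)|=|(0 5 8 9)(2 6 11 10 7)|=20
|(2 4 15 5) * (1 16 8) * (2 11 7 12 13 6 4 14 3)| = 24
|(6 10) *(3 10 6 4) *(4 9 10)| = 2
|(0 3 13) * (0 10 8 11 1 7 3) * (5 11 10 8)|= 8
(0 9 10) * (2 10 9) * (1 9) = (0 2 10)(1 9) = [2, 9, 10, 3, 4, 5, 6, 7, 8, 1, 0]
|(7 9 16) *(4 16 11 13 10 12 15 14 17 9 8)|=8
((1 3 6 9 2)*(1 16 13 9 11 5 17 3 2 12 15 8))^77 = ((1 2 16 13 9 12 15 8)(3 6 11 5 17))^77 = (1 12 16 8 9 2 15 13)(3 11 17 6 5)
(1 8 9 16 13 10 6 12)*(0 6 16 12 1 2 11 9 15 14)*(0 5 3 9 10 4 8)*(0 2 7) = (0 6 1 2 11 10 16 13 4 8 15 14 5 3 9 12 7) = [6, 2, 11, 9, 8, 3, 1, 0, 15, 12, 16, 10, 7, 4, 5, 14, 13]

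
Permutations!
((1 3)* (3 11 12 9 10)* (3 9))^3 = ((1 11 12 3)(9 10))^3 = (1 3 12 11)(9 10)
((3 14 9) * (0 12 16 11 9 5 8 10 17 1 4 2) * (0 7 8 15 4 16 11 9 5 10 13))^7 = (17)(0 7 15 12 8 4 11 13 2 5)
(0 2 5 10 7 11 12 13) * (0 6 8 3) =(0 2 5 10 7 11 12 13 6 8 3) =[2, 1, 5, 0, 4, 10, 8, 11, 3, 9, 7, 12, 13, 6]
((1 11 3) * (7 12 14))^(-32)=((1 11 3)(7 12 14))^(-32)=(1 11 3)(7 12 14)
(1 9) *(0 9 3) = (0 9 1 3) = [9, 3, 2, 0, 4, 5, 6, 7, 8, 1]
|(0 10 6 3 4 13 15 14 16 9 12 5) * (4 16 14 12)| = |(0 10 6 3 16 9 4 13 15 12 5)| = 11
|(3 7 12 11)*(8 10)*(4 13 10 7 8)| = |(3 8 7 12 11)(4 13 10)| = 15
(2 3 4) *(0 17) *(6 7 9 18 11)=(0 17)(2 3 4)(6 7 9 18 11)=[17, 1, 3, 4, 2, 5, 7, 9, 8, 18, 10, 6, 12, 13, 14, 15, 16, 0, 11]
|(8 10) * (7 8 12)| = 4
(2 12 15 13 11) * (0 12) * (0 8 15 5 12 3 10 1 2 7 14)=(0 3 10 1 2 8 15 13 11 7 14)(5 12)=[3, 2, 8, 10, 4, 12, 6, 14, 15, 9, 1, 7, 5, 11, 0, 13]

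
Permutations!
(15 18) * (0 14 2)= [14, 1, 0, 3, 4, 5, 6, 7, 8, 9, 10, 11, 12, 13, 2, 18, 16, 17, 15]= (0 14 2)(15 18)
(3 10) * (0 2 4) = (0 2 4)(3 10) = [2, 1, 4, 10, 0, 5, 6, 7, 8, 9, 3]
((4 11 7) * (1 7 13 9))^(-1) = ((1 7 4 11 13 9))^(-1) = (1 9 13 11 4 7)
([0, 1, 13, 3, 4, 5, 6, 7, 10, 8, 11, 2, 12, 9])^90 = [0, 1, 2, 3, 4, 5, 6, 7, 8, 9, 10, 11, 12, 13]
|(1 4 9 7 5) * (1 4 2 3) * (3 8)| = 4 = |(1 2 8 3)(4 9 7 5)|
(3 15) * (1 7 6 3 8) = (1 7 6 3 15 8) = [0, 7, 2, 15, 4, 5, 3, 6, 1, 9, 10, 11, 12, 13, 14, 8]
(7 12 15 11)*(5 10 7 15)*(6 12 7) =(5 10 6 12)(11 15) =[0, 1, 2, 3, 4, 10, 12, 7, 8, 9, 6, 15, 5, 13, 14, 11]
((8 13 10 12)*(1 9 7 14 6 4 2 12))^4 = ((1 9 7 14 6 4 2 12 8 13 10))^4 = (1 6 8 9 4 13 7 2 10 14 12)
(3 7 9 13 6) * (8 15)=(3 7 9 13 6)(8 15)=[0, 1, 2, 7, 4, 5, 3, 9, 15, 13, 10, 11, 12, 6, 14, 8]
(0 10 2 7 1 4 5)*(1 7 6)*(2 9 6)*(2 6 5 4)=(0 10 9 5)(1 2 6)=[10, 2, 6, 3, 4, 0, 1, 7, 8, 5, 9]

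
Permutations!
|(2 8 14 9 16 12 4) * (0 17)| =|(0 17)(2 8 14 9 16 12 4)| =14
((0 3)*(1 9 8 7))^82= ((0 3)(1 9 8 7))^82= (1 8)(7 9)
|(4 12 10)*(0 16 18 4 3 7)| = |(0 16 18 4 12 10 3 7)| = 8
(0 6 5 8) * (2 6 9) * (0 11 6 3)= (0 9 2 3)(5 8 11 6)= [9, 1, 3, 0, 4, 8, 5, 7, 11, 2, 10, 6]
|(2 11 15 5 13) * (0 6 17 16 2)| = 9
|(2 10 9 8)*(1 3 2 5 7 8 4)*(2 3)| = 15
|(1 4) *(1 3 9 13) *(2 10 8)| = |(1 4 3 9 13)(2 10 8)| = 15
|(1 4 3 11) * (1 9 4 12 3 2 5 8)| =9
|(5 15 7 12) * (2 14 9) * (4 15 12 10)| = 12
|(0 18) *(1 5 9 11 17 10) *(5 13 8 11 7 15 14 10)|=22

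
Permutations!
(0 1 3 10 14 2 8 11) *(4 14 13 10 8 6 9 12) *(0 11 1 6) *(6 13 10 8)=(0 13 8 1 3 6 9 12 4 14 2)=[13, 3, 0, 6, 14, 5, 9, 7, 1, 12, 10, 11, 4, 8, 2]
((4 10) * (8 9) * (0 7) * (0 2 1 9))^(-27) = (0 1)(2 8)(4 10)(7 9)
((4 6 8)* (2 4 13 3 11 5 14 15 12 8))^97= ((2 4 6)(3 11 5 14 15 12 8 13))^97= (2 4 6)(3 11 5 14 15 12 8 13)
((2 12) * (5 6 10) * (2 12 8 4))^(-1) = ((12)(2 8 4)(5 6 10))^(-1) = (12)(2 4 8)(5 10 6)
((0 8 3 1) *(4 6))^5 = ((0 8 3 1)(4 6))^5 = (0 8 3 1)(4 6)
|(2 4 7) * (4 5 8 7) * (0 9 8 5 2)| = |(0 9 8 7)| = 4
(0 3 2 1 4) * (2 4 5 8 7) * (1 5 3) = (0 1 3 4)(2 5 8 7) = [1, 3, 5, 4, 0, 8, 6, 2, 7]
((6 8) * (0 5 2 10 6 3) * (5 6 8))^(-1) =(0 3 8 10 2 5 6)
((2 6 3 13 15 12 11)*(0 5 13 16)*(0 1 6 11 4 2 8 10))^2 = (0 13 12 2 8)(1 3)(4 11 10 5 15)(6 16)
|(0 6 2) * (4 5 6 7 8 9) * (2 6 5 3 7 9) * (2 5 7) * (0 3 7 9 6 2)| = |(0 6 2 3)(4 7 8 5 9)| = 20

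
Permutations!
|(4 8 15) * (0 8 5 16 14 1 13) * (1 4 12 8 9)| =12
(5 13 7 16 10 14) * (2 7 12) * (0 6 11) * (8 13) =[6, 1, 7, 3, 4, 8, 11, 16, 13, 9, 14, 0, 2, 12, 5, 15, 10] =(0 6 11)(2 7 16 10 14 5 8 13 12)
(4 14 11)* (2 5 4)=(2 5 4 14 11)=[0, 1, 5, 3, 14, 4, 6, 7, 8, 9, 10, 2, 12, 13, 11]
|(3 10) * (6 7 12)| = 6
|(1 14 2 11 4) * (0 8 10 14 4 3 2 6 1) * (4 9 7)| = 9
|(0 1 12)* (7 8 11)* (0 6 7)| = |(0 1 12 6 7 8 11)| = 7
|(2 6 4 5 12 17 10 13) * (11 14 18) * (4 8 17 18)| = |(2 6 8 17 10 13)(4 5 12 18 11 14)| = 6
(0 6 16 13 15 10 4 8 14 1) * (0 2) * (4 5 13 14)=(0 6 16 14 1 2)(4 8)(5 13 15 10)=[6, 2, 0, 3, 8, 13, 16, 7, 4, 9, 5, 11, 12, 15, 1, 10, 14]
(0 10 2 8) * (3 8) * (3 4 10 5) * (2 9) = (0 5 3 8)(2 4 10 9) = [5, 1, 4, 8, 10, 3, 6, 7, 0, 2, 9]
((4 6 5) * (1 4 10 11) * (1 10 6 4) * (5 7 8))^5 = ((5 6 7 8)(10 11))^5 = (5 6 7 8)(10 11)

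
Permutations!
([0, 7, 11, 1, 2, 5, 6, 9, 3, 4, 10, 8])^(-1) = (1 3 8 11 2 4 9 7)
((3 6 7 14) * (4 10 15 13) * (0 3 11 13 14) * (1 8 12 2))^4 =(4 11 15)(10 13 14)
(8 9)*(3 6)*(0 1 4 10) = (0 1 4 10)(3 6)(8 9) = [1, 4, 2, 6, 10, 5, 3, 7, 9, 8, 0]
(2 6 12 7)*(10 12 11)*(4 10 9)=(2 6 11 9 4 10 12 7)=[0, 1, 6, 3, 10, 5, 11, 2, 8, 4, 12, 9, 7]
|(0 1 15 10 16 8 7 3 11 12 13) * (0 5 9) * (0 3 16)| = 12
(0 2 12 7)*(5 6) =(0 2 12 7)(5 6) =[2, 1, 12, 3, 4, 6, 5, 0, 8, 9, 10, 11, 7]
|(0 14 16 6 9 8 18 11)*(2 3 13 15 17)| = |(0 14 16 6 9 8 18 11)(2 3 13 15 17)| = 40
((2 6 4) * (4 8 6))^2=(8)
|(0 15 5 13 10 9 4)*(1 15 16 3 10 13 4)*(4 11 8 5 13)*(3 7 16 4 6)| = 42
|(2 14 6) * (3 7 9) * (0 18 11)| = 3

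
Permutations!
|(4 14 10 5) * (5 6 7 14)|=|(4 5)(6 7 14 10)|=4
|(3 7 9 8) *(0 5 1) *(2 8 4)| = |(0 5 1)(2 8 3 7 9 4)| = 6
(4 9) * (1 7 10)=(1 7 10)(4 9)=[0, 7, 2, 3, 9, 5, 6, 10, 8, 4, 1]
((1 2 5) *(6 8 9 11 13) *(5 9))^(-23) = (1 2 9 11 13 6 8 5)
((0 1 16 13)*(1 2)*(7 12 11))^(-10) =(16)(7 11 12)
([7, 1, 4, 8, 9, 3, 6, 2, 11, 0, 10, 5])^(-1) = [9, 1, 7, 5, 2, 11, 6, 0, 3, 4, 10, 8]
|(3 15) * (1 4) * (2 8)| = |(1 4)(2 8)(3 15)| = 2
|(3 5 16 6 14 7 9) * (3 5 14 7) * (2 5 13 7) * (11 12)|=12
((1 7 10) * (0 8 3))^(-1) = ((0 8 3)(1 7 10))^(-1) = (0 3 8)(1 10 7)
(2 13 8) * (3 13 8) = [0, 1, 8, 13, 4, 5, 6, 7, 2, 9, 10, 11, 12, 3] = (2 8)(3 13)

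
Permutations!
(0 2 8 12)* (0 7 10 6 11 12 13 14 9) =(0 2 8 13 14 9)(6 11 12 7 10) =[2, 1, 8, 3, 4, 5, 11, 10, 13, 0, 6, 12, 7, 14, 9]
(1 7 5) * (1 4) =[0, 7, 2, 3, 1, 4, 6, 5] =(1 7 5 4)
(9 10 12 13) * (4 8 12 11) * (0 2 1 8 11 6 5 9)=(0 2 1 8 12 13)(4 11)(5 9 10 6)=[2, 8, 1, 3, 11, 9, 5, 7, 12, 10, 6, 4, 13, 0]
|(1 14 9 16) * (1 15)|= |(1 14 9 16 15)|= 5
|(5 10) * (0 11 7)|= |(0 11 7)(5 10)|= 6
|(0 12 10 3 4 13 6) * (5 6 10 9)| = 20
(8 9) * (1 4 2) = (1 4 2)(8 9) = [0, 4, 1, 3, 2, 5, 6, 7, 9, 8]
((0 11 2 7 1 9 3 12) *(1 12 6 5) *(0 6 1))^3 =((0 11 2 7 12 6 5)(1 9 3))^3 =(0 7 5 2 6 11 12)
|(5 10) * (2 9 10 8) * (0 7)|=10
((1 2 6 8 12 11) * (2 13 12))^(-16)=((1 13 12 11)(2 6 8))^(-16)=(13)(2 8 6)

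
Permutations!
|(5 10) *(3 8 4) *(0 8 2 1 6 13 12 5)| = |(0 8 4 3 2 1 6 13 12 5 10)| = 11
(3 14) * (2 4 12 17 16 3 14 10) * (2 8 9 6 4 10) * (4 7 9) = (2 10 8 4 12 17 16 3)(6 7 9) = [0, 1, 10, 2, 12, 5, 7, 9, 4, 6, 8, 11, 17, 13, 14, 15, 3, 16]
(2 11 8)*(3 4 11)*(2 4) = (2 3)(4 11 8) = [0, 1, 3, 2, 11, 5, 6, 7, 4, 9, 10, 8]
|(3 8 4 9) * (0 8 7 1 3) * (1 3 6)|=|(0 8 4 9)(1 6)(3 7)|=4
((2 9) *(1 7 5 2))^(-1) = ((1 7 5 2 9))^(-1) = (1 9 2 5 7)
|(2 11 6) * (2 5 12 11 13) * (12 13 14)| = |(2 14 12 11 6 5 13)| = 7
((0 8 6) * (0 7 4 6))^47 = (0 8)(4 7 6)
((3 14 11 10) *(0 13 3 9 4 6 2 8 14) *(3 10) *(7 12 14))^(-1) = ((0 13 10 9 4 6 2 8 7 12 14 11 3))^(-1) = (0 3 11 14 12 7 8 2 6 4 9 10 13)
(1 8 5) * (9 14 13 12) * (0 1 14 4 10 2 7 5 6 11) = [1, 8, 7, 3, 10, 14, 11, 5, 6, 4, 2, 0, 9, 12, 13] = (0 1 8 6 11)(2 7 5 14 13 12 9 4 10)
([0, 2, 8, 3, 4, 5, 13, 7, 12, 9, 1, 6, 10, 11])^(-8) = [0, 8, 12, 3, 4, 5, 13, 7, 10, 9, 2, 6, 1, 11]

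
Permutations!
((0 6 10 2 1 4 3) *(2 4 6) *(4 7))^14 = ((0 2 1 6 10 7 4 3))^14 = (0 4 10 1)(2 3 7 6)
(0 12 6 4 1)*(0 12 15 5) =(0 15 5)(1 12 6 4) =[15, 12, 2, 3, 1, 0, 4, 7, 8, 9, 10, 11, 6, 13, 14, 5]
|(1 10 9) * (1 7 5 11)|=6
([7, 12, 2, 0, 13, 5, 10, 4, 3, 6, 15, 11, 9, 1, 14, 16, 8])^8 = (0 10 13 8 9 7 15 1 3 6 4 16 12)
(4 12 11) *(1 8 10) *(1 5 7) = [0, 8, 2, 3, 12, 7, 6, 1, 10, 9, 5, 4, 11] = (1 8 10 5 7)(4 12 11)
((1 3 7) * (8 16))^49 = (1 3 7)(8 16)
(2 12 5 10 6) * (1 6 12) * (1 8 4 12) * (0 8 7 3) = (0 8 4 12 5 10 1 6 2 7 3) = [8, 6, 7, 0, 12, 10, 2, 3, 4, 9, 1, 11, 5]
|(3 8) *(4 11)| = 2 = |(3 8)(4 11)|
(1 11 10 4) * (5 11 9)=(1 9 5 11 10 4)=[0, 9, 2, 3, 1, 11, 6, 7, 8, 5, 4, 10]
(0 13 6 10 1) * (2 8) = (0 13 6 10 1)(2 8) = [13, 0, 8, 3, 4, 5, 10, 7, 2, 9, 1, 11, 12, 6]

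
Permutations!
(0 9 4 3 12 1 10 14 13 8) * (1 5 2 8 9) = (0 1 10 14 13 9 4 3 12 5 2 8) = [1, 10, 8, 12, 3, 2, 6, 7, 0, 4, 14, 11, 5, 9, 13]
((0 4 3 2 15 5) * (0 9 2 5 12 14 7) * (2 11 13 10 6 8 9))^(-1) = (0 7 14 12 15 2 5 3 4)(6 10 13 11 9 8)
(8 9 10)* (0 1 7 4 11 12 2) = [1, 7, 0, 3, 11, 5, 6, 4, 9, 10, 8, 12, 2] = (0 1 7 4 11 12 2)(8 9 10)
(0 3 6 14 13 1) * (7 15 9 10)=(0 3 6 14 13 1)(7 15 9 10)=[3, 0, 2, 6, 4, 5, 14, 15, 8, 10, 7, 11, 12, 1, 13, 9]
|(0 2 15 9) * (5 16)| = 4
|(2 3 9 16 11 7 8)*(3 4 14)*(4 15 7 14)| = 20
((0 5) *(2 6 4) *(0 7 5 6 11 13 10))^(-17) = ((0 6 4 2 11 13 10)(5 7))^(-17) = (0 11 6 13 4 10 2)(5 7)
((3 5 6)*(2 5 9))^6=((2 5 6 3 9))^6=(2 5 6 3 9)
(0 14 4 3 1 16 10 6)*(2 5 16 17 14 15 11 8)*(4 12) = (0 15 11 8 2 5 16 10 6)(1 17 14 12 4 3) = [15, 17, 5, 1, 3, 16, 0, 7, 2, 9, 6, 8, 4, 13, 12, 11, 10, 14]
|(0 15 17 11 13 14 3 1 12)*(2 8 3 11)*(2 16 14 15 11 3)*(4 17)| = |(0 11 13 15 4 17 16 14 3 1 12)(2 8)| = 22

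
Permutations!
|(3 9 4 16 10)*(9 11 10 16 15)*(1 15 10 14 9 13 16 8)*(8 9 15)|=18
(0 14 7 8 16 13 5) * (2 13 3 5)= (0 14 7 8 16 3 5)(2 13)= [14, 1, 13, 5, 4, 0, 6, 8, 16, 9, 10, 11, 12, 2, 7, 15, 3]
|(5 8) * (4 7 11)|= 6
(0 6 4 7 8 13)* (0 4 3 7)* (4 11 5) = [6, 1, 2, 7, 0, 4, 3, 8, 13, 9, 10, 5, 12, 11] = (0 6 3 7 8 13 11 5 4)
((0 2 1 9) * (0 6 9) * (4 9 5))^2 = ((0 2 1)(4 9 6 5))^2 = (0 1 2)(4 6)(5 9)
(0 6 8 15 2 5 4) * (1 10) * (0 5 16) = (0 6 8 15 2 16)(1 10)(4 5) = [6, 10, 16, 3, 5, 4, 8, 7, 15, 9, 1, 11, 12, 13, 14, 2, 0]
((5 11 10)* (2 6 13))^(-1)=(2 13 6)(5 10 11)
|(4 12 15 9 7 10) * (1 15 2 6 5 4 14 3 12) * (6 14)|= |(1 15 9 7 10 6 5 4)(2 14 3 12)|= 8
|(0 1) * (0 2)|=|(0 1 2)|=3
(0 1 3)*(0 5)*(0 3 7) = [1, 7, 2, 5, 4, 3, 6, 0] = (0 1 7)(3 5)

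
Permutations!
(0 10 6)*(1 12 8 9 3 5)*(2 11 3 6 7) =(0 10 7 2 11 3 5 1 12 8 9 6) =[10, 12, 11, 5, 4, 1, 0, 2, 9, 6, 7, 3, 8]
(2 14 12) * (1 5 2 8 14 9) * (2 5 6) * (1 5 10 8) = (1 6 2 9 5 10 8 14 12) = [0, 6, 9, 3, 4, 10, 2, 7, 14, 5, 8, 11, 1, 13, 12]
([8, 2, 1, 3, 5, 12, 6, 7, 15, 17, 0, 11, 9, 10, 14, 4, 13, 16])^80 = [4, 1, 2, 3, 9, 17, 6, 7, 5, 13, 15, 11, 16, 8, 14, 12, 0, 10]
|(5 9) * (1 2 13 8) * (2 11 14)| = |(1 11 14 2 13 8)(5 9)| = 6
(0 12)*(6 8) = [12, 1, 2, 3, 4, 5, 8, 7, 6, 9, 10, 11, 0] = (0 12)(6 8)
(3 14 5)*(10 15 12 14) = [0, 1, 2, 10, 4, 3, 6, 7, 8, 9, 15, 11, 14, 13, 5, 12] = (3 10 15 12 14 5)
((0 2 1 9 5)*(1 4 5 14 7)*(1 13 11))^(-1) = ((0 2 4 5)(1 9 14 7 13 11))^(-1) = (0 5 4 2)(1 11 13 7 14 9)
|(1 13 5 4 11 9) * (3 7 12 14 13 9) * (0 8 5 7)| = 12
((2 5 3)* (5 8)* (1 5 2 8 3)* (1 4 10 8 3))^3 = ((1 5 4 10 8 2))^3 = (1 10)(2 4)(5 8)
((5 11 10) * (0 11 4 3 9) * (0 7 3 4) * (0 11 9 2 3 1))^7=(0 1 7 9)(2 3)(5 11 10)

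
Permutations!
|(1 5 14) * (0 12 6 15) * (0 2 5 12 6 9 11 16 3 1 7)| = |(0 6 15 2 5 14 7)(1 12 9 11 16 3)| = 42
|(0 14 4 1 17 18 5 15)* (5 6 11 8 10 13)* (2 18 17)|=13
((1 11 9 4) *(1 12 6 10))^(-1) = ((1 11 9 4 12 6 10))^(-1) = (1 10 6 12 4 9 11)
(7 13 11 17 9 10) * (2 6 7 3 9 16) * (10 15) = (2 6 7 13 11 17 16)(3 9 15 10) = [0, 1, 6, 9, 4, 5, 7, 13, 8, 15, 3, 17, 12, 11, 14, 10, 2, 16]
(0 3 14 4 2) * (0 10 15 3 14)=(0 14 4 2 10 15 3)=[14, 1, 10, 0, 2, 5, 6, 7, 8, 9, 15, 11, 12, 13, 4, 3]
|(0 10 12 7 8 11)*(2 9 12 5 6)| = 10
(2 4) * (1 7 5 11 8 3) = [0, 7, 4, 1, 2, 11, 6, 5, 3, 9, 10, 8] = (1 7 5 11 8 3)(2 4)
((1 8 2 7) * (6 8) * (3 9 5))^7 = ((1 6 8 2 7)(3 9 5))^7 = (1 8 7 6 2)(3 9 5)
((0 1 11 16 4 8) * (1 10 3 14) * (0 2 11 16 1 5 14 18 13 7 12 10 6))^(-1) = ((0 6)(1 16 4 8 2 11)(3 18 13 7 12 10)(5 14))^(-1) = (0 6)(1 11 2 8 4 16)(3 10 12 7 13 18)(5 14)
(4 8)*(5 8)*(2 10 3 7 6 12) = (2 10 3 7 6 12)(4 5 8) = [0, 1, 10, 7, 5, 8, 12, 6, 4, 9, 3, 11, 2]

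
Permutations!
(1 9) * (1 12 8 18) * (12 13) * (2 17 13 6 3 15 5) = (1 9 6 3 15 5 2 17 13 12 8 18) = [0, 9, 17, 15, 4, 2, 3, 7, 18, 6, 10, 11, 8, 12, 14, 5, 16, 13, 1]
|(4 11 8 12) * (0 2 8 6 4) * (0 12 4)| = 6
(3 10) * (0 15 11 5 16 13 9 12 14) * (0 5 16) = (0 15 11 16 13 9 12 14 5)(3 10) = [15, 1, 2, 10, 4, 0, 6, 7, 8, 12, 3, 16, 14, 9, 5, 11, 13]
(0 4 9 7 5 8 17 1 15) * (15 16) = (0 4 9 7 5 8 17 1 16 15) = [4, 16, 2, 3, 9, 8, 6, 5, 17, 7, 10, 11, 12, 13, 14, 0, 15, 1]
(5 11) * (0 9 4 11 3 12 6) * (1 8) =[9, 8, 2, 12, 11, 3, 0, 7, 1, 4, 10, 5, 6] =(0 9 4 11 5 3 12 6)(1 8)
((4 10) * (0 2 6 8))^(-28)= (10)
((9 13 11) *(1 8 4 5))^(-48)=((1 8 4 5)(9 13 11))^(-48)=(13)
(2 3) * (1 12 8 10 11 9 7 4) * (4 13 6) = (1 12 8 10 11 9 7 13 6 4)(2 3) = [0, 12, 3, 2, 1, 5, 4, 13, 10, 7, 11, 9, 8, 6]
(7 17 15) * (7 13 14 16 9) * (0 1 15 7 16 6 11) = (0 1 15 13 14 6 11)(7 17)(9 16) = [1, 15, 2, 3, 4, 5, 11, 17, 8, 16, 10, 0, 12, 14, 6, 13, 9, 7]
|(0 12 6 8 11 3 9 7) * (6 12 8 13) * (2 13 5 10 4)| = |(0 8 11 3 9 7)(2 13 6 5 10 4)| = 6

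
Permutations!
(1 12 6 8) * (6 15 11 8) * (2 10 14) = (1 12 15 11 8)(2 10 14) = [0, 12, 10, 3, 4, 5, 6, 7, 1, 9, 14, 8, 15, 13, 2, 11]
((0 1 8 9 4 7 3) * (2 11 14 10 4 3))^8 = ((0 1 8 9 3)(2 11 14 10 4 7))^8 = (0 9 1 3 8)(2 14 4)(7 11 10)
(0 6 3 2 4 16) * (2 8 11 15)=(0 6 3 8 11 15 2 4 16)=[6, 1, 4, 8, 16, 5, 3, 7, 11, 9, 10, 15, 12, 13, 14, 2, 0]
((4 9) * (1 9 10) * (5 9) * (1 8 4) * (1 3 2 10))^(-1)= ((1 5 9 3 2 10 8 4))^(-1)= (1 4 8 10 2 3 9 5)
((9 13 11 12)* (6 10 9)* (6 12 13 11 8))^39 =(6 11)(8 9)(10 13)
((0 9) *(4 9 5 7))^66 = (0 5 7 4 9)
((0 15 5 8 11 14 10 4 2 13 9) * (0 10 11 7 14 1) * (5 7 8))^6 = ((0 15 7 14 11 1)(2 13 9 10 4))^6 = (15)(2 13 9 10 4)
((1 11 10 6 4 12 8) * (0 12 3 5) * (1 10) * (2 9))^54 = ((0 12 8 10 6 4 3 5)(1 11)(2 9))^54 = (0 3 6 8)(4 10 12 5)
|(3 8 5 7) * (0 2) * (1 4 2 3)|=|(0 3 8 5 7 1 4 2)|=8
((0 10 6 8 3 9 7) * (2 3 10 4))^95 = (0 7 9 3 2 4)(6 10 8)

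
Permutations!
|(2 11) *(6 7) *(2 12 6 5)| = 6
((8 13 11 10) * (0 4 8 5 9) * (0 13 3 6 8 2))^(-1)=((0 4 2)(3 6 8)(5 9 13 11 10))^(-1)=(0 2 4)(3 8 6)(5 10 11 13 9)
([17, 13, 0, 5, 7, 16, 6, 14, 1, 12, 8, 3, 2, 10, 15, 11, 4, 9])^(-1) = (0 2 12 9 17)(1 8 10 13)(3 11 15 14 7 4 16 5)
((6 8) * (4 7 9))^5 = (4 9 7)(6 8)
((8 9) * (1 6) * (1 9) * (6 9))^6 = (9)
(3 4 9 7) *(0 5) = [5, 1, 2, 4, 9, 0, 6, 3, 8, 7] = (0 5)(3 4 9 7)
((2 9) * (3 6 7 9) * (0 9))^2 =(0 2 6)(3 7 9)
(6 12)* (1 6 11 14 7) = [0, 6, 2, 3, 4, 5, 12, 1, 8, 9, 10, 14, 11, 13, 7] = (1 6 12 11 14 7)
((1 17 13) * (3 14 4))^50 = (1 13 17)(3 4 14)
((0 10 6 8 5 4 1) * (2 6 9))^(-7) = (0 9 6 5 1 10 2 8 4)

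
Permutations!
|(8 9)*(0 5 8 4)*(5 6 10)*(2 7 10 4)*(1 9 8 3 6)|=|(0 1 9 2 7 10 5 3 6 4)|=10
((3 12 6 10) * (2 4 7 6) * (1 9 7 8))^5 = ((1 9 7 6 10 3 12 2 4 8))^5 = (1 3)(2 7)(4 6)(8 10)(9 12)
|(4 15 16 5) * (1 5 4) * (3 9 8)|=|(1 5)(3 9 8)(4 15 16)|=6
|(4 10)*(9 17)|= 2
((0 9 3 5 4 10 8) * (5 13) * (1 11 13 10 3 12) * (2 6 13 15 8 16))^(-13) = ((0 9 12 1 11 15 8)(2 6 13 5 4 3 10 16))^(-13) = (0 9 12 1 11 15 8)(2 5 10 6 4 16 13 3)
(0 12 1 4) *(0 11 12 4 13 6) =[4, 13, 2, 3, 11, 5, 0, 7, 8, 9, 10, 12, 1, 6] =(0 4 11 12 1 13 6)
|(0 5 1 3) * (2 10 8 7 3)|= 8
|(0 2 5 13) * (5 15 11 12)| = |(0 2 15 11 12 5 13)| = 7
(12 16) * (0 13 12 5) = (0 13 12 16 5) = [13, 1, 2, 3, 4, 0, 6, 7, 8, 9, 10, 11, 16, 12, 14, 15, 5]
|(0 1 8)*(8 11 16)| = |(0 1 11 16 8)| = 5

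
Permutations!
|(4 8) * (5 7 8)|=4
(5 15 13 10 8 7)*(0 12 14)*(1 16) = (0 12 14)(1 16)(5 15 13 10 8 7) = [12, 16, 2, 3, 4, 15, 6, 5, 7, 9, 8, 11, 14, 10, 0, 13, 1]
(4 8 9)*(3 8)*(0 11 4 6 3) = (0 11 4)(3 8 9 6) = [11, 1, 2, 8, 0, 5, 3, 7, 9, 6, 10, 4]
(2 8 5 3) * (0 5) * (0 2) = (0 5 3)(2 8) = [5, 1, 8, 0, 4, 3, 6, 7, 2]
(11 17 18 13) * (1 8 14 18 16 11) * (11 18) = (1 8 14 11 17 16 18 13) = [0, 8, 2, 3, 4, 5, 6, 7, 14, 9, 10, 17, 12, 1, 11, 15, 18, 16, 13]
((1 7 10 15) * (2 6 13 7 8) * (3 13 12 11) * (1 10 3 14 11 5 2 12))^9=(1 5)(2 8)(6 12)(10 15)(11 14)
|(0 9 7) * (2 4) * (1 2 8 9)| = 7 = |(0 1 2 4 8 9 7)|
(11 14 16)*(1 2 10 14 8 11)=[0, 2, 10, 3, 4, 5, 6, 7, 11, 9, 14, 8, 12, 13, 16, 15, 1]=(1 2 10 14 16)(8 11)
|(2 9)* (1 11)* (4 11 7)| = 4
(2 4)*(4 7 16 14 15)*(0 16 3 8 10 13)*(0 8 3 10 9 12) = (0 16 14 15 4 2 7 10 13 8 9 12) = [16, 1, 7, 3, 2, 5, 6, 10, 9, 12, 13, 11, 0, 8, 15, 4, 14]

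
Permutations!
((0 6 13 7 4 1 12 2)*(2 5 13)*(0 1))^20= ((0 6 2 1 12 5 13 7 4))^20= (0 2 12 13 4 6 1 5 7)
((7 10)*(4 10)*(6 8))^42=(10)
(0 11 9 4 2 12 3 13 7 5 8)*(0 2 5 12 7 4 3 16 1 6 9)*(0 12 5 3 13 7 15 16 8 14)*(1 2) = (0 11 12 8 1 6 9 13 4 3 7 5 14)(2 15 16) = [11, 6, 15, 7, 3, 14, 9, 5, 1, 13, 10, 12, 8, 4, 0, 16, 2]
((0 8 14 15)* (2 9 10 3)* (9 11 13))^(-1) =((0 8 14 15)(2 11 13 9 10 3))^(-1) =(0 15 14 8)(2 3 10 9 13 11)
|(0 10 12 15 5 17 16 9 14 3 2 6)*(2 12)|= 8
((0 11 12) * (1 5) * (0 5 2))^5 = ((0 11 12 5 1 2))^5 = (0 2 1 5 12 11)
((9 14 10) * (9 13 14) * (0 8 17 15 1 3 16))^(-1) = (0 16 3 1 15 17 8)(10 14 13)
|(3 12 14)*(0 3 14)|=|(14)(0 3 12)|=3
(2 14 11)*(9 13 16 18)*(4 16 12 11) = (2 14 4 16 18 9 13 12 11) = [0, 1, 14, 3, 16, 5, 6, 7, 8, 13, 10, 2, 11, 12, 4, 15, 18, 17, 9]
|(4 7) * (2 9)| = 2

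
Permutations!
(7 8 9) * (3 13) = (3 13)(7 8 9) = [0, 1, 2, 13, 4, 5, 6, 8, 9, 7, 10, 11, 12, 3]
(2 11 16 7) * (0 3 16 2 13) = [3, 1, 11, 16, 4, 5, 6, 13, 8, 9, 10, 2, 12, 0, 14, 15, 7] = (0 3 16 7 13)(2 11)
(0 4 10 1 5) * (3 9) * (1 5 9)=[4, 9, 2, 1, 10, 0, 6, 7, 8, 3, 5]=(0 4 10 5)(1 9 3)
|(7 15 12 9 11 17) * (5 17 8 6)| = 9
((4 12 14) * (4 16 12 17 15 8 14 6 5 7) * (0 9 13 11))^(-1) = (0 11 13 9)(4 7 5 6 12 16 14 8 15 17)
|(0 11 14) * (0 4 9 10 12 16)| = |(0 11 14 4 9 10 12 16)| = 8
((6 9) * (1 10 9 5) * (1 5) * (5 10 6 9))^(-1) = (1 6)(5 10)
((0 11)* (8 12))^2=(12)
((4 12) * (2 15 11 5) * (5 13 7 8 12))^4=(2 7 5 13 4 11 12 15 8)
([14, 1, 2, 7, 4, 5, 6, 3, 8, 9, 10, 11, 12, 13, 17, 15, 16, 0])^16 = [14, 1, 2, 3, 4, 5, 6, 7, 8, 9, 10, 11, 12, 13, 17, 15, 16, 0]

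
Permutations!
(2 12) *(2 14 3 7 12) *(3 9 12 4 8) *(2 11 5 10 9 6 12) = (2 11 5 10 9)(3 7 4 8)(6 12 14) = [0, 1, 11, 7, 8, 10, 12, 4, 3, 2, 9, 5, 14, 13, 6]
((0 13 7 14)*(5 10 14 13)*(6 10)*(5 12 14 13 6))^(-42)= (14)(6 13)(7 10)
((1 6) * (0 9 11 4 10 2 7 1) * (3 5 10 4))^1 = (0 9 11 3 5 10 2 7 1 6) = ((0 9 11 3 5 10 2 7 1 6))^1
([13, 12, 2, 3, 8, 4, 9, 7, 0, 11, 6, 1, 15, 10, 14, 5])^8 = (0 15 9)(1 10 4)(5 11 13)(6 8 12)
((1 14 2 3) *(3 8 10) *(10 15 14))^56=(15)(1 3 10)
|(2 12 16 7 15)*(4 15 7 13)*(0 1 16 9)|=9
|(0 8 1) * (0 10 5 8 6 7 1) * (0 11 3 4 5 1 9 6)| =30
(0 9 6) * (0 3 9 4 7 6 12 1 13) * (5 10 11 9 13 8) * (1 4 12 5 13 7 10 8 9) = (0 12 4 10 11 1 9 5 8 13)(3 7 6) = [12, 9, 2, 7, 10, 8, 3, 6, 13, 5, 11, 1, 4, 0]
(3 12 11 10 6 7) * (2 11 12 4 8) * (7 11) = (12)(2 7 3 4 8)(6 11 10) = [0, 1, 7, 4, 8, 5, 11, 3, 2, 9, 6, 10, 12]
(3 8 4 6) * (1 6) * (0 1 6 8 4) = [1, 8, 2, 4, 6, 5, 3, 7, 0] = (0 1 8)(3 4 6)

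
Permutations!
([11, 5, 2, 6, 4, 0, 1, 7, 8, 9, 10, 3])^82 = (0 1 3)(5 6 11)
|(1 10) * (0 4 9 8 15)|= 10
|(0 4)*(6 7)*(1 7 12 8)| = |(0 4)(1 7 6 12 8)| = 10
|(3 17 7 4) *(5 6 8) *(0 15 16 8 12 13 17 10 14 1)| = 15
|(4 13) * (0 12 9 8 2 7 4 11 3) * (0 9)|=|(0 12)(2 7 4 13 11 3 9 8)|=8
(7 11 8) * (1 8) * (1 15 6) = (1 8 7 11 15 6) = [0, 8, 2, 3, 4, 5, 1, 11, 7, 9, 10, 15, 12, 13, 14, 6]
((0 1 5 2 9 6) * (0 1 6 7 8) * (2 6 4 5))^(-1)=(0 8 7 9 2 1 6 5 4)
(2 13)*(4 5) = (2 13)(4 5) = [0, 1, 13, 3, 5, 4, 6, 7, 8, 9, 10, 11, 12, 2]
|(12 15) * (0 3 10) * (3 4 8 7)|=6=|(0 4 8 7 3 10)(12 15)|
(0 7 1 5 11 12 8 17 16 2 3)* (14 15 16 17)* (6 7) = (17)(0 6 7 1 5 11 12 8 14 15 16 2 3) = [6, 5, 3, 0, 4, 11, 7, 1, 14, 9, 10, 12, 8, 13, 15, 16, 2, 17]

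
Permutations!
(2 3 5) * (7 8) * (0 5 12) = (0 5 2 3 12)(7 8) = [5, 1, 3, 12, 4, 2, 6, 8, 7, 9, 10, 11, 0]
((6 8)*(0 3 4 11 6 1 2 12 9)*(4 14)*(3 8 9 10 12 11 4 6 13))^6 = ((0 8 1 2 11 13 3 14 6 9)(10 12))^6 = (0 3 1 6 11)(2 9 13 8 14)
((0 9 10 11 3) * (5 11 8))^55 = (0 3 11 5 8 10 9)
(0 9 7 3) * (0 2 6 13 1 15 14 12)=(0 9 7 3 2 6 13 1 15 14 12)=[9, 15, 6, 2, 4, 5, 13, 3, 8, 7, 10, 11, 0, 1, 12, 14]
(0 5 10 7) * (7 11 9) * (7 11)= (0 5 10 7)(9 11)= [5, 1, 2, 3, 4, 10, 6, 0, 8, 11, 7, 9]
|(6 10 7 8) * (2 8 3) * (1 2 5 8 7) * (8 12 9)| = 10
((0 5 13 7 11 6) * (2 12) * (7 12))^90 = ((0 5 13 12 2 7 11 6))^90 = (0 13 2 11)(5 12 7 6)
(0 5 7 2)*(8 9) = [5, 1, 0, 3, 4, 7, 6, 2, 9, 8] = (0 5 7 2)(8 9)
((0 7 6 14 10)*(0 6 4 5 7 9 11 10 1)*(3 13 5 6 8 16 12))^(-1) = (0 1 14 6 4 7 5 13 3 12 16 8 10 11 9)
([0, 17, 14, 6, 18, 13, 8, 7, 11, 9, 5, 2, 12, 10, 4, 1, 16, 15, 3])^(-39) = (2 14 4 18 3 6 8 11)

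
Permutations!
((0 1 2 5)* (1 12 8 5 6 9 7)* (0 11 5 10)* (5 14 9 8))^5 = (0 9 8 11 2 12 7 10 14 6 5 1)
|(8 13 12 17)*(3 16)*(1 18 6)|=|(1 18 6)(3 16)(8 13 12 17)|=12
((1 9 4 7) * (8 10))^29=(1 9 4 7)(8 10)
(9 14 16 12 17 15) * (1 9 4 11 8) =(1 9 14 16 12 17 15 4 11 8) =[0, 9, 2, 3, 11, 5, 6, 7, 1, 14, 10, 8, 17, 13, 16, 4, 12, 15]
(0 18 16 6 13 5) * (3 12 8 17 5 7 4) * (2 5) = (0 18 16 6 13 7 4 3 12 8 17 2 5) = [18, 1, 5, 12, 3, 0, 13, 4, 17, 9, 10, 11, 8, 7, 14, 15, 6, 2, 16]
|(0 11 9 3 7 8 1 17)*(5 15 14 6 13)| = 40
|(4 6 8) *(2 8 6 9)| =|(2 8 4 9)| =4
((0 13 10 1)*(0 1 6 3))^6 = ((0 13 10 6 3))^6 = (0 13 10 6 3)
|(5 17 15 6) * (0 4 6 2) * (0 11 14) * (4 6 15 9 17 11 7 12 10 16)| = 70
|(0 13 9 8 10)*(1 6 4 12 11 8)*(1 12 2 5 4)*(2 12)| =|(0 13 9 2 5 4 12 11 8 10)(1 6)| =10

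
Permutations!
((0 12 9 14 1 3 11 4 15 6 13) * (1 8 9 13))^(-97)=((0 12 13)(1 3 11 4 15 6)(8 9 14))^(-97)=(0 13 12)(1 6 15 4 11 3)(8 14 9)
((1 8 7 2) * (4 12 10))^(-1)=((1 8 7 2)(4 12 10))^(-1)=(1 2 7 8)(4 10 12)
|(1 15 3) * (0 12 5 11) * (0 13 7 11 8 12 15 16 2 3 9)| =12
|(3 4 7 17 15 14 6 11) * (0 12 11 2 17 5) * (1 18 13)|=105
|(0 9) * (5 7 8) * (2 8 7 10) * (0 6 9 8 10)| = 6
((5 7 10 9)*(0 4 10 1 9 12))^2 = (0 10)(1 5)(4 12)(7 9) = ((0 4 10 12)(1 9 5 7))^2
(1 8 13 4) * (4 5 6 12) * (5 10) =(1 8 13 10 5 6 12 4) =[0, 8, 2, 3, 1, 6, 12, 7, 13, 9, 5, 11, 4, 10]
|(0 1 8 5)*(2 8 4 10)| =7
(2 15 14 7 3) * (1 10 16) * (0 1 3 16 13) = [1, 10, 15, 2, 4, 5, 6, 16, 8, 9, 13, 11, 12, 0, 7, 14, 3] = (0 1 10 13)(2 15 14 7 16 3)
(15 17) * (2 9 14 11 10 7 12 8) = (2 9 14 11 10 7 12 8)(15 17) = [0, 1, 9, 3, 4, 5, 6, 12, 2, 14, 7, 10, 8, 13, 11, 17, 16, 15]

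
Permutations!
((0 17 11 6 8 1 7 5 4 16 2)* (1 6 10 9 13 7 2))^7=(0 5 11 16 9 2 7 17 4 10 1 13)(6 8)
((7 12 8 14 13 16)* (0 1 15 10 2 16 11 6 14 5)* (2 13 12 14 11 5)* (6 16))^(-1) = (0 5 13 10 15 1)(2 8 12 14 7 16 11 6)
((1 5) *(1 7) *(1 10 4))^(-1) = ((1 5 7 10 4))^(-1) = (1 4 10 7 5)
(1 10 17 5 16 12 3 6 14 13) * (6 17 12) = (1 10 12 3 17 5 16 6 14 13) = [0, 10, 2, 17, 4, 16, 14, 7, 8, 9, 12, 11, 3, 1, 13, 15, 6, 5]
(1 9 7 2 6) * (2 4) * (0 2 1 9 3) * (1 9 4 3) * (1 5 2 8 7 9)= [8, 5, 6, 0, 1, 2, 4, 3, 7, 9]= (9)(0 8 7 3)(1 5 2 6 4)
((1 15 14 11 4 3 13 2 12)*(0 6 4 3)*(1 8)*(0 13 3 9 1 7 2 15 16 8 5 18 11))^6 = ((0 6 4 13 15 14)(1 16 8 7 2 12 5 18 11 9))^6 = (1 5 8 11 2)(7 9 12 16 18)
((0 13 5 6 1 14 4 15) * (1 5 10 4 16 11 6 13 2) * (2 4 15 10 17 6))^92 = ((0 4 10 15)(1 14 16 11 2)(5 13 17 6))^92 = (17)(1 16 2 14 11)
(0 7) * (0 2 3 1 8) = (0 7 2 3 1 8) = [7, 8, 3, 1, 4, 5, 6, 2, 0]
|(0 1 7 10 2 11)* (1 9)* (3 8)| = |(0 9 1 7 10 2 11)(3 8)| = 14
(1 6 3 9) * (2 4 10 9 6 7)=[0, 7, 4, 6, 10, 5, 3, 2, 8, 1, 9]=(1 7 2 4 10 9)(3 6)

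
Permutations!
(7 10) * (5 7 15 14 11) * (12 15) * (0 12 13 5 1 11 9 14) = (0 12 15)(1 11)(5 7 10 13)(9 14) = [12, 11, 2, 3, 4, 7, 6, 10, 8, 14, 13, 1, 15, 5, 9, 0]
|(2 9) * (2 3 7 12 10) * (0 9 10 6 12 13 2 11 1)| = |(0 9 3 7 13 2 10 11 1)(6 12)| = 18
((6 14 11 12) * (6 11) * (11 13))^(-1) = (6 14)(11 13 12)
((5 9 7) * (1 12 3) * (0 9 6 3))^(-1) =((0 9 7 5 6 3 1 12))^(-1) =(0 12 1 3 6 5 7 9)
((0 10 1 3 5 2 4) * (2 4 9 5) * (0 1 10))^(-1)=((10)(1 3 2 9 5 4))^(-1)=(10)(1 4 5 9 2 3)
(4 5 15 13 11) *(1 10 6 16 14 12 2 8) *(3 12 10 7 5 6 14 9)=[0, 7, 8, 12, 6, 15, 16, 5, 1, 3, 14, 4, 2, 11, 10, 13, 9]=(1 7 5 15 13 11 4 6 16 9 3 12 2 8)(10 14)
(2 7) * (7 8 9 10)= [0, 1, 8, 3, 4, 5, 6, 2, 9, 10, 7]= (2 8 9 10 7)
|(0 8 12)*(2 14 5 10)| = |(0 8 12)(2 14 5 10)| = 12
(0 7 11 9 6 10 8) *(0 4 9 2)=(0 7 11 2)(4 9 6 10 8)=[7, 1, 0, 3, 9, 5, 10, 11, 4, 6, 8, 2]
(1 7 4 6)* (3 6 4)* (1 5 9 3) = (1 7)(3 6 5 9) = [0, 7, 2, 6, 4, 9, 5, 1, 8, 3]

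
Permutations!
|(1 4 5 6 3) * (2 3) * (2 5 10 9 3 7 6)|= |(1 4 10 9 3)(2 7 6 5)|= 20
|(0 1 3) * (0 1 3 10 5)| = |(0 3 1 10 5)| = 5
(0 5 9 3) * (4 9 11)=(0 5 11 4 9 3)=[5, 1, 2, 0, 9, 11, 6, 7, 8, 3, 10, 4]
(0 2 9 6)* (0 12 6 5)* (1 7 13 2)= (0 1 7 13 2 9 5)(6 12)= [1, 7, 9, 3, 4, 0, 12, 13, 8, 5, 10, 11, 6, 2]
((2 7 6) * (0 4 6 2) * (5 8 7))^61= (0 4 6)(2 5 8 7)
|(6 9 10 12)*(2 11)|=4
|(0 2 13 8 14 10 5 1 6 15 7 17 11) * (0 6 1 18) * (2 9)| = 45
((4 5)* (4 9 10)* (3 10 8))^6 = (10)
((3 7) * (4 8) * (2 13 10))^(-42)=((2 13 10)(3 7)(4 8))^(-42)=(13)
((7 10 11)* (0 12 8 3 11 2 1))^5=(0 7 12 10 8 2 3 1 11)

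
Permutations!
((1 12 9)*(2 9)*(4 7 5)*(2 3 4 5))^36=((1 12 3 4 7 2 9))^36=(1 12 3 4 7 2 9)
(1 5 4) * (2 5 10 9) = (1 10 9 2 5 4) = [0, 10, 5, 3, 1, 4, 6, 7, 8, 2, 9]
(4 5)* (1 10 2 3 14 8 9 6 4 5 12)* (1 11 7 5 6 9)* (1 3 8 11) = (1 10 2 8 3 14 11 7 5 6 4 12) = [0, 10, 8, 14, 12, 6, 4, 5, 3, 9, 2, 7, 1, 13, 11]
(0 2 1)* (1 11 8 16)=[2, 0, 11, 3, 4, 5, 6, 7, 16, 9, 10, 8, 12, 13, 14, 15, 1]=(0 2 11 8 16 1)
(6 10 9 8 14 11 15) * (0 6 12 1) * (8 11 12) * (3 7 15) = (0 6 10 9 11 3 7 15 8 14 12 1) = [6, 0, 2, 7, 4, 5, 10, 15, 14, 11, 9, 3, 1, 13, 12, 8]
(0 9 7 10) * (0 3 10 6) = (0 9 7 6)(3 10) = [9, 1, 2, 10, 4, 5, 0, 6, 8, 7, 3]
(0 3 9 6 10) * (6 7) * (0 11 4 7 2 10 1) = (0 3 9 2 10 11 4 7 6 1) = [3, 0, 10, 9, 7, 5, 1, 6, 8, 2, 11, 4]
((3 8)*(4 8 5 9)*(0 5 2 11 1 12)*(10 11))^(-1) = ((0 5 9 4 8 3 2 10 11 1 12))^(-1) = (0 12 1 11 10 2 3 8 4 9 5)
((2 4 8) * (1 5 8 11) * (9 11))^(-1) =((1 5 8 2 4 9 11))^(-1) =(1 11 9 4 2 8 5)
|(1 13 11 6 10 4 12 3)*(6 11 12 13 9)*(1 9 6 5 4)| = 6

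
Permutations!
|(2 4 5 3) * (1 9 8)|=12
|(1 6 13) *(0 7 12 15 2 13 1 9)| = |(0 7 12 15 2 13 9)(1 6)| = 14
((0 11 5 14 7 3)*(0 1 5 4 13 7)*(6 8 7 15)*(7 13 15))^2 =(0 4 6 13 3 5)(1 14 11 15 8 7)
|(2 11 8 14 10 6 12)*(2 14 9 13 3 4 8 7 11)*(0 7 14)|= 35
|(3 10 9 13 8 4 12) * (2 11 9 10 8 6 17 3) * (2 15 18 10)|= |(2 11 9 13 6 17 3 8 4 12 15 18 10)|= 13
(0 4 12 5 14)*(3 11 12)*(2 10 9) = (0 4 3 11 12 5 14)(2 10 9) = [4, 1, 10, 11, 3, 14, 6, 7, 8, 2, 9, 12, 5, 13, 0]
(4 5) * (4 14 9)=(4 5 14 9)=[0, 1, 2, 3, 5, 14, 6, 7, 8, 4, 10, 11, 12, 13, 9]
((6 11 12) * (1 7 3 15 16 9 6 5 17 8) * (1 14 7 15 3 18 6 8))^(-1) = ((1 15 16 9 8 14 7 18 6 11 12 5 17))^(-1) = (1 17 5 12 11 6 18 7 14 8 9 16 15)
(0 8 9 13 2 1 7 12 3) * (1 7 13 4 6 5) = (0 8 9 4 6 5 1 13 2 7 12 3) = [8, 13, 7, 0, 6, 1, 5, 12, 9, 4, 10, 11, 3, 2]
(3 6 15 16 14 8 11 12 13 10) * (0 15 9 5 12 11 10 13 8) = (0 15 16 14)(3 6 9 5 12 8 10) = [15, 1, 2, 6, 4, 12, 9, 7, 10, 5, 3, 11, 8, 13, 0, 16, 14]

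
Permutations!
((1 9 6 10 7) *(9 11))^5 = (1 7 10 6 9 11)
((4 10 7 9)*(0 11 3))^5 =(0 3 11)(4 10 7 9)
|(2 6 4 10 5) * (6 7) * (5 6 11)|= 12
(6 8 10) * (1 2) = [0, 2, 1, 3, 4, 5, 8, 7, 10, 9, 6] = (1 2)(6 8 10)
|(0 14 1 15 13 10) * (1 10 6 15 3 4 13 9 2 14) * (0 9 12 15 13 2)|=|(0 1 3 4 2 14 10 9)(6 13)(12 15)|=8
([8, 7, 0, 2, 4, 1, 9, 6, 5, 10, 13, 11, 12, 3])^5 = (0 6 2 7 3 1 13 5 10 8 9)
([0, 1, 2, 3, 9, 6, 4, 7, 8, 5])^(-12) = [0, 1, 2, 3, 4, 5, 6, 7, 8, 9]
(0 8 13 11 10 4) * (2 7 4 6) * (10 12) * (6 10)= (0 8 13 11 12 6 2 7 4)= [8, 1, 7, 3, 0, 5, 2, 4, 13, 9, 10, 12, 6, 11]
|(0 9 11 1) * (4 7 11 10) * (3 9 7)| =|(0 7 11 1)(3 9 10 4)| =4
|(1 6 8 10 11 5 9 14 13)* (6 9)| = 20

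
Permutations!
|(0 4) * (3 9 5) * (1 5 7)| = 10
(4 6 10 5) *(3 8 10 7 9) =(3 8 10 5 4 6 7 9) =[0, 1, 2, 8, 6, 4, 7, 9, 10, 3, 5]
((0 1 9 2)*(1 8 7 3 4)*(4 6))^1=((0 8 7 3 6 4 1 9 2))^1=(0 8 7 3 6 4 1 9 2)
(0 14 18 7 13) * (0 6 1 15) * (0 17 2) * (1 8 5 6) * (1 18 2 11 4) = (0 14 2)(1 15 17 11 4)(5 6 8)(7 13 18) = [14, 15, 0, 3, 1, 6, 8, 13, 5, 9, 10, 4, 12, 18, 2, 17, 16, 11, 7]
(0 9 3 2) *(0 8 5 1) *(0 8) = [9, 8, 0, 2, 4, 1, 6, 7, 5, 3] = (0 9 3 2)(1 8 5)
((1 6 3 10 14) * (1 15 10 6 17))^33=(1 17)(3 6)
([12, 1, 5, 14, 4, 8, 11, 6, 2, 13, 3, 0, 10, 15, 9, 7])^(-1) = (0 11 6 7 15 13 9 14 3 10 12)(2 8 5)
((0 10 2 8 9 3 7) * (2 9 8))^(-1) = (0 7 3 9 10)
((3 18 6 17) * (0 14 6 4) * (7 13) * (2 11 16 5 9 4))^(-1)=(0 4 9 5 16 11 2 18 3 17 6 14)(7 13)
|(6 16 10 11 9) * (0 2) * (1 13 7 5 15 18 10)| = |(0 2)(1 13 7 5 15 18 10 11 9 6 16)| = 22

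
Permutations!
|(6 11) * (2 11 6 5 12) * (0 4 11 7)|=|(0 4 11 5 12 2 7)|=7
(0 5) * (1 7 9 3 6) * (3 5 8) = (0 8 3 6 1 7 9 5) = [8, 7, 2, 6, 4, 0, 1, 9, 3, 5]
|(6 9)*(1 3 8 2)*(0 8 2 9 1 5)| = |(0 8 9 6 1 3 2 5)| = 8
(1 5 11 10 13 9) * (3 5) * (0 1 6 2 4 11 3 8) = (0 1 8)(2 4 11 10 13 9 6)(3 5) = [1, 8, 4, 5, 11, 3, 2, 7, 0, 6, 13, 10, 12, 9]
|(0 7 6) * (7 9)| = |(0 9 7 6)| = 4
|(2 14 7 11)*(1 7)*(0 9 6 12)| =|(0 9 6 12)(1 7 11 2 14)| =20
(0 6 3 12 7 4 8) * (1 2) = [6, 2, 1, 12, 8, 5, 3, 4, 0, 9, 10, 11, 7] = (0 6 3 12 7 4 8)(1 2)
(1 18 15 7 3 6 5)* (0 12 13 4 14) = (0 12 13 4 14)(1 18 15 7 3 6 5) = [12, 18, 2, 6, 14, 1, 5, 3, 8, 9, 10, 11, 13, 4, 0, 7, 16, 17, 15]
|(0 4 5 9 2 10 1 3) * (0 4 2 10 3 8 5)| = 20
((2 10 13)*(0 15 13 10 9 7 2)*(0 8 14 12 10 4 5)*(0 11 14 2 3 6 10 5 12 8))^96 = (15) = ((0 15 13)(2 9 7 3 6 10 4 12 5 11 14 8))^96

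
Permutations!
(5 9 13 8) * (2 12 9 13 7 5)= (2 12 9 7 5 13 8)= [0, 1, 12, 3, 4, 13, 6, 5, 2, 7, 10, 11, 9, 8]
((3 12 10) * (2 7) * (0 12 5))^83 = (0 3 12 5 10)(2 7)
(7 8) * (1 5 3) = (1 5 3)(7 8) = [0, 5, 2, 1, 4, 3, 6, 8, 7]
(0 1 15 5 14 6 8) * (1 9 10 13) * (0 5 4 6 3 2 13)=(0 9 10)(1 15 4 6 8 5 14 3 2 13)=[9, 15, 13, 2, 6, 14, 8, 7, 5, 10, 0, 11, 12, 1, 3, 4]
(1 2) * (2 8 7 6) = (1 8 7 6 2) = [0, 8, 1, 3, 4, 5, 2, 6, 7]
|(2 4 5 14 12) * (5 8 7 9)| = 8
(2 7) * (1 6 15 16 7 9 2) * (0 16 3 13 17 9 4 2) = [16, 6, 4, 13, 2, 5, 15, 1, 8, 0, 10, 11, 12, 17, 14, 3, 7, 9] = (0 16 7 1 6 15 3 13 17 9)(2 4)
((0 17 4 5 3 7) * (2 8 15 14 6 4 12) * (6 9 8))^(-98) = ((0 17 12 2 6 4 5 3 7)(8 15 14 9))^(-98) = (0 17 12 2 6 4 5 3 7)(8 14)(9 15)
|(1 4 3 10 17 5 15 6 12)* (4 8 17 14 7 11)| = |(1 8 17 5 15 6 12)(3 10 14 7 11 4)| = 42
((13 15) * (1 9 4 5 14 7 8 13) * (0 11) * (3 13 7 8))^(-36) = ((0 11)(1 9 4 5 14 8 7 3 13 15))^(-36) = (1 14 13 4 7)(3 9 8 15 5)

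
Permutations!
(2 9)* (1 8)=(1 8)(2 9)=[0, 8, 9, 3, 4, 5, 6, 7, 1, 2]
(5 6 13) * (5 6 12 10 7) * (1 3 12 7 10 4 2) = (1 3 12 4 2)(5 7)(6 13) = [0, 3, 1, 12, 2, 7, 13, 5, 8, 9, 10, 11, 4, 6]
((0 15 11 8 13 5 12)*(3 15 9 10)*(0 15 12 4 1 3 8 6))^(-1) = (0 6 11 15 12 3 1 4 5 13 8 10 9)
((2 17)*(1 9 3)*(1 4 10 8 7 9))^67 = ((2 17)(3 4 10 8 7 9))^67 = (2 17)(3 4 10 8 7 9)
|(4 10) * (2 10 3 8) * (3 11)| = |(2 10 4 11 3 8)| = 6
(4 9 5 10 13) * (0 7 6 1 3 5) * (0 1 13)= [7, 3, 2, 5, 9, 10, 13, 6, 8, 1, 0, 11, 12, 4]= (0 7 6 13 4 9 1 3 5 10)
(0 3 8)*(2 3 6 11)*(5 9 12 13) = [6, 1, 3, 8, 4, 9, 11, 7, 0, 12, 10, 2, 13, 5] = (0 6 11 2 3 8)(5 9 12 13)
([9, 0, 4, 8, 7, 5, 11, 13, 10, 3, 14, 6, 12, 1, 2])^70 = [10, 8, 1, 2, 0, 5, 6, 9, 4, 14, 7, 11, 12, 3, 13]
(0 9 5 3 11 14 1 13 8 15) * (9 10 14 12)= (0 10 14 1 13 8 15)(3 11 12 9 5)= [10, 13, 2, 11, 4, 3, 6, 7, 15, 5, 14, 12, 9, 8, 1, 0]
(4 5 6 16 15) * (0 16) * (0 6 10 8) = (0 16 15 4 5 10 8) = [16, 1, 2, 3, 5, 10, 6, 7, 0, 9, 8, 11, 12, 13, 14, 4, 15]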